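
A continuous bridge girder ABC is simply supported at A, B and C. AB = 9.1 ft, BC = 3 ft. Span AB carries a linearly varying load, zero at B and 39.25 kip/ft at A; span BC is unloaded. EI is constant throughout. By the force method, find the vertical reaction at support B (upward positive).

R_B = 122.7 kip

Release continuity at B by inserting a hinge; the redundant is the internal moment M_B. The primary structure is two simply-supported spans AB and BC.
Discontinuity in slope at B on the released structure — sum the simple-span end rotations:
  span AB: triangular load, peak 39.25: 7w₀L³/(360EI) = 575.1/EI
  relative rotation θ_0 = (575.1 + 0)/EI = 575.1/EI
A unit hogging moment at B produces rotation L₁/(3EI) + L₂/(3EI) = 4.033/EI.
Slope continuity at B: θ_0 = M_B·4.033/EI, so M_B = 575.1/4.033 = 142.6 kip·ft (hogging).
Span AB, ΣM about A with M_B applied at B: R_B^{AB}·9.1 = 541.7 + 142.6, so R_B^{AB} = 75.2 kip and R_A = 178.6 − 75.2 = 103.4 kip.
Span BC, ΣM about C: R_B^{BC}·3 = 0 + 142.6, so R_B^{BC} = 47.53 kip and R_C = 0 − 47.53 = -47.53 kip.
R_B = 75.2 + 47.53 = 122.7 kip.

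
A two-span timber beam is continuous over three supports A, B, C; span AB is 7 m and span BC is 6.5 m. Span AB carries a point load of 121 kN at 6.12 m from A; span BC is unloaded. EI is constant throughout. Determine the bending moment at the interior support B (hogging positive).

Release continuity at B by inserting a hinge; the redundant is the internal moment M_B. The primary structure is two simply-supported spans AB and BC.
Rotations at B on the released spans (each span's end-slope, ×1/EI):
  span AB: point load 121 at a = 6.12: Pab(L + a)/(6LEI) = 203.6/EI
  relative rotation θ_0 = (203.6 + 0)/EI = 203.6/EI
A unit hogging moment at B produces rotation L₁/(3EI) + L₂/(3EI) = 4.5/EI.
Slope continuity at B: θ_0 = M_B·4.5/EI, so M_B = 203.6/4.5 = 45.24 kN·m (hogging).

M_B = 45.24 kN·m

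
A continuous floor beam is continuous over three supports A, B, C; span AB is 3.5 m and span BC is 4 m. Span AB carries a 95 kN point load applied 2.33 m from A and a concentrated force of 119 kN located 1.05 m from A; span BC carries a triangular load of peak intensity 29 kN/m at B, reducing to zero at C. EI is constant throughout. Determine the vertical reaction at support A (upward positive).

Insert a hinge at B; M_B is the redundant, and each span becomes simply supported.
Rotations at B on the released spans (each span's end-slope, ×1/EI):
  span AB: point load 95 at a = 2.33: Pab(L + a)/(6LEI) = 71.9/EI
  span AB: point load 119 at a = 1.05: Pab(L + a)/(6LEI) = 66.33/EI
  span BC: triangular load, peak 29: w₀L³/(45EI) = 41.24/EI
  relative rotation θ_0 = (138.2 + 41.24)/EI = 179.5/EI
A unit hogging moment at B produces rotation L₁/(3EI) + L₂/(3EI) = 2.5/EI.
Slope continuity at B: θ_0 = M_B·2.5/EI, so M_B = 179.5/2.5 = 71.79 kN·m (hogging).
Span AB, ΣM about A with M_B applied at B: R_B^{AB}·3.5 = 346.3 + 71.79, so R_B^{AB} = 119.5 kN and R_A = 214 − 119.5 = 94.55 kN.

R_A = 94.55 kN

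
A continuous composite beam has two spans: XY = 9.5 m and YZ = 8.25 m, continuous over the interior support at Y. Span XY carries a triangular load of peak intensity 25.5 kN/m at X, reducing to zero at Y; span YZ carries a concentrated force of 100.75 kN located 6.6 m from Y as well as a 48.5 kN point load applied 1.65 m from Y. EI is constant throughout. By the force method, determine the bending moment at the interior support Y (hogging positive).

Take M_Y as the redundant. Released structure: two simple spans XY and YZ with a hinge at Y.
Rotations at Y on the released spans (each span's end-slope, ×1/EI):
  span XY: triangular load, peak 25.5: 7w₀L³/(360EI) = 425.1/EI
  span YZ: point load 100.75 at a = 6.6: Pab(L + b)/(6LEI) = 219.4/EI
  span YZ: point load 48.5 at a = 1.65: Pab(L + b)/(6LEI) = 158.4/EI
  relative rotation θ_0 = (425.1 + 377.9)/EI = 803/EI
A unit hogging moment at Y produces rotation L₁/(3EI) + L₂/(3EI) = 5.917/EI.
Slope continuity at Y: θ_0 = M_Y·5.917/EI, so M_Y = 803/5.917 = 135.7 kN·m (hogging).

M_Y = 135.7 kN·m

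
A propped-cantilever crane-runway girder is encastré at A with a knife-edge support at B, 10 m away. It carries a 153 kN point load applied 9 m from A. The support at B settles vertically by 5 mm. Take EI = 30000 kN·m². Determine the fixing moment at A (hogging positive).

Take the reaction at B as the redundant and release it; the primary structure is a cantilever fixed at A.
Primary-structure tip deflection at B by superposition:
  point load 153 at a = 9: Pa²(3L − a)/(6EI) = 43376/EI
Flexibility coefficient — unit upward force at B: δ_{BB} = L³/(3EI) = 333.3/EI.
With EI = 30000 kN·m²: δ_0 = 1.4459 m and δ_{BB} = 0.011111 m/kN.
Compatibility — the beam at B must follow the support down by 0.005 m: δ_0 − R_B·δ_{BB} = 0.005, so R_B = (1.4459 − 0.005)/0.011111 = 129.7 kN.
Moment equilibrium about A: M_A = Σ(load moments about A) − R_B·L = 1377 − 129.7×10 = 80.23 kN·m.

M_A = 80.23 kN·m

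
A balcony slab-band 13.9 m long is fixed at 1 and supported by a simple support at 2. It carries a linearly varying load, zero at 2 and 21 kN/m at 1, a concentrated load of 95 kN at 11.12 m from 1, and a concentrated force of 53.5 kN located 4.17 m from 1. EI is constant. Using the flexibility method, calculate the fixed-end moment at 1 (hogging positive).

M_1 = 530 kN·m

Take the reaction at 2 as the redundant and release it; the primary structure is a cantilever fixed at 1.
Free-end deflection of the primary structure under the applied loading (downward +):
  triangular load, peak 21 at the fixed end: w₀L⁴/(30EI) = 26131/EI
  point load 95 at a = 11.12: Pa²(3L − a)/(6EI) = 59871/EI
  point load 53.5 at a = 4.17: Pa²(3L − a)/(6EI) = 5819/EI
  δ_0 = 91822/EI
Flexibility coefficient — unit upward force at 2: δ_{22} = L³/(3EI) = 895.2/EI.
The prop prevents deflection at 2: R_2 = δ_0/δ_{22} = 91822/895.2 = 102.6 kN.
Moment equilibrium about 1: M_1 = Σ(load moments about 1) − R_2·L = 1956 − 102.6×13.9 = 530 kN·m.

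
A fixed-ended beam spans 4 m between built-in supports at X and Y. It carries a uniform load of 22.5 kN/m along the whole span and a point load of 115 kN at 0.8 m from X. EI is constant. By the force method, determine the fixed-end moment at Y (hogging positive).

Release both end moments; the primary structure is a simply-supported span XY with redundants M_X and M_Y.
On the primary (simply-supported) span, the end slopes from the loading are:
  at X: UDL 22.5: wL³/(24EI) = 60/EI
  at Y: UDL 22.5: wL³/(24EI) = 60/EI
  at X: point load 115 at a = 0.8: Pab(L + b)/(6LEI) = 88.32/EI
  at Y: point load 115 at a = 0.8: Pab(L + a)/(6LEI) = 58.88/EI
  θ_X0 = 148.3/EI,  θ_Y0 = 118.9/EI
Flexibility coefficients: a unit moment at one end gives L/(3EI) there and L/(6EI) at the far end, so f₁₁ = f₂₂ = 1.333/EI and f₁₂ = f₂₁ = 0.6667/EI.
Compatibility — zero rotation at each built-in end:
  1.333 M_X + 0.6667 M_Y = 148.3
  0.6667 M_X + 1.333 M_Y = 118.9
Solving the pair gives M_X = 88.88 kN·m and M_Y = 44.72 kN·m (hogging).

M_Y = 44.72 kN·m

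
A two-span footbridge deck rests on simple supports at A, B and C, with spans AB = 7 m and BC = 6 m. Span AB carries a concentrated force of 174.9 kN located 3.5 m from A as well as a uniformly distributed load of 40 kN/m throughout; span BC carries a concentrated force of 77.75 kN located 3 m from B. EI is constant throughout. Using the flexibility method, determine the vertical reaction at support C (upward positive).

Insert a hinge at B; M_B is the redundant, and each span becomes simply supported.
Discontinuity in slope at B on the released structure — sum the simple-span end rotations:
  span AB: point load 174.9 at a = 3.5: Pab(L + a)/(6LEI) = 535.6/EI
  span AB: UDL 40: wL³/(24EI) = 571.7/EI
  span BC: point load 77.75 at a = 3: Pab(L + b)/(6LEI) = 174.9/EI
  relative rotation θ_0 = (1107 + 174.9)/EI = 1282/EI
A unit hogging moment at B produces rotation L₁/(3EI) + L₂/(3EI) = 4.333/EI.
Compatibility: M_B·(L₁+L₂)/(3EI) = θ_0, giving M_B = 295.9 kN·m (hogging).
Span BC, ΣM about C: R_B^{BC}·6 = 233.2 + 295.9, so R_B^{BC} = 88.19 kN and R_C = 77.75 − 88.19 = -10.44 kN.

R_C = -10.44 kN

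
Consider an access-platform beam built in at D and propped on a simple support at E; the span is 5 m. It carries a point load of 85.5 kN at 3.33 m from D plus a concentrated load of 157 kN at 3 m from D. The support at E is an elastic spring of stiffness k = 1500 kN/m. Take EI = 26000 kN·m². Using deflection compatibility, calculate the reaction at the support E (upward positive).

R_E = 79.15 kN

Choose R_E as the redundant. The primary structure is the cantilever fixed at D.
Deflection at E on the released cantilever, summing each load's contribution:
  point load 85.5 at a = 3.33: Pa²(3L − a)/(6EI) = 1844/EI
  point load 157 at a = 3: Pa²(3L − a)/(6EI) = 2826/EI
  δ_0 = 4670/EI
Tip deflection under a unit load at E: L³/(3EI) = 41.67/EI.
With EI = 26000 kN·m²: δ_0 = 0.17962 m and δ_{EE} = 0.001603 m/kN.
Compatibility — the spring shortens by R_E/k under the reaction it provides: δ_0 − R_E·δ_{EE} = R_E/k. With 1/k = 0.000667 m/kN, R_E = δ_0 / (δ_{EE} + 1/k) = 0.17962 / (0.001603 + 0.000667) = 79.15 kN.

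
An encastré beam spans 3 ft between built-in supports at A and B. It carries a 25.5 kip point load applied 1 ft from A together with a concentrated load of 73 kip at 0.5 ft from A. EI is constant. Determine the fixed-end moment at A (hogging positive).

M_A = 36.68 kip·ft

Release both end moments; the primary structure is a simply-supported span AB with redundants M_A and M_B.
End rotations of the released simple span under the applied load (×1/EI):
  at A: point load 25.5 at a = 1: Pab(L + b)/(6LEI) = 14.17/EI
  at B: point load 25.5 at a = 1: Pab(L + a)/(6LEI) = 11.33/EI
  at A: point load 73 at a = 0.5: Pab(L + b)/(6LEI) = 27.88/EI
  at B: point load 73 at a = 0.5: Pab(L + a)/(6LEI) = 17.74/EI
  θ_A0 = 42.05/EI,  θ_B0 = 29.08/EI
Flexibility coefficients: a unit moment at one end gives L/(3EI) there and L/(6EI) at the far end, so f₁₁ = f₂₂ = 1/EI and f₁₂ = f₂₁ = 0.5/EI.
Compatibility — zero rotation at each built-in end:
  1 M_A + 0.5 M_B = 42.05
  0.5 M_A + 1 M_B = 29.08
Solving the pair gives M_A = 36.68 kip·ft and M_B = 10.74 kip·ft (hogging).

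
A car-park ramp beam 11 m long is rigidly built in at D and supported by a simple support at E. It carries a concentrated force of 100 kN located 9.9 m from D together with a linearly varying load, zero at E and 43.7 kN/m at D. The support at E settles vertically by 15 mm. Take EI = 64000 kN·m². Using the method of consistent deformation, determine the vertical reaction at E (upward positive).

R_E = 131 kN

Choose R_E as the redundant. The primary structure is the cantilever fixed at D.
Downward deflection at the released point E due to the loads:
  point load 100 at a = 9.9: Pa²(3L − a)/(6EI) = 37734/EI
  triangular load, peak 43.7 at the fixed end: w₀L⁴/(30EI) = 21327/EI
  δ_0 = 59061/EI
Flexibility coefficient — unit upward force at E: δ_{EE} = L³/(3EI) = 443.7/EI.
With EI = 64000 kN·m²: δ_0 = 0.92283 m and δ_{EE} = 0.006932 m/kN.
Compatibility — the beam at E must follow the support down by 0.015 m: δ_0 − R_E·δ_{EE} = 0.015, so R_E = (0.92283 − 0.015)/0.006932 = 131 kN.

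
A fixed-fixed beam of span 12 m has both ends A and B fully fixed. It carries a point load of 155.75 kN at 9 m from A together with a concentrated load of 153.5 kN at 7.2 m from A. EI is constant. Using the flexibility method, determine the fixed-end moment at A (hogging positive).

M_A = 264.4 kN·m

Take the two fixed-end moments M_A, M_B as redundants; the released structure is the simple span AB.
Simple-span end rotations at A and B under the given loads:
  at A: point load 155.75 at a = 9: Pab(L + b)/(6LEI) = 876.1/EI
  at B: point load 155.75 at a = 9: Pab(L + a)/(6LEI) = 1227/EI
  at A: point load 153.5 at a = 7.2: Pab(L + b)/(6LEI) = 1238/EI
  at B: point load 153.5 at a = 7.2: Pab(L + a)/(6LEI) = 1415/EI
  θ_A0 = 2114/EI,  θ_B0 = 2641/EI
Flexibility coefficients: a unit moment at one end gives L/(3EI) there and L/(6EI) at the far end, so f₁₁ = f₂₂ = 4/EI and f₁₂ = f₂₁ = 2/EI.
Compatibility — zero rotation at each built-in end:
  4 M_A + 2 M_B = 2114
  2 M_A + 4 M_B = 2641
Solving the pair gives M_A = 264.4 kN·m and M_B = 528.1 kN·m (hogging).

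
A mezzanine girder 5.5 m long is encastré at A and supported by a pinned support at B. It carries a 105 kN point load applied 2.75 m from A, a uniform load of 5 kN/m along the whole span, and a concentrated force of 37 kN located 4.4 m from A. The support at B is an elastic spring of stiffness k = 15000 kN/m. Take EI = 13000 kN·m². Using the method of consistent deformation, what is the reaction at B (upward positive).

R_B = 68.11 kN

Release the roller at B. Primary structure: cantilever fixed at A.
Deflection at B on the released cantilever, summing each load's contribution:
  point load 105 at a = 2.75: Pa²(3L − a)/(6EI) = 1820/EI
  UDL 5: wL⁴/(8EI) = 571.9/EI
  point load 37 at a = 4.4: Pa²(3L − a)/(6EI) = 1445/EI
  δ_0 = 3836/EI
Tip deflection under a unit load at B: L³/(3EI) = 55.46/EI.
With EI = 13000 kN·m²: δ_0 = 0.29509 m and δ_{BB} = 0.004266 m/kN.
Compatibility — the spring shortens by R_B/k under the reaction it provides: δ_0 − R_B·δ_{BB} = R_B/k. With 1/k = 0.000067 m/kN, R_B = δ_0 / (δ_{BB} + 1/k) = 0.29509 / (0.004266 + 0.000067) = 68.11 kN.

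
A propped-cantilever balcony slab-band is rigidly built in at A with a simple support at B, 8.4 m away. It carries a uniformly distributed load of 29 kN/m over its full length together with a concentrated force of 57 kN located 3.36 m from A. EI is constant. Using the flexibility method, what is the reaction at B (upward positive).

R_B = 103.2 kN

Remove the prop at B; the released (primary) structure is a cantilever built in at A.
Deflection at B on the released cantilever, summing each load's contribution:
  UDL 29: wL⁴/(8EI) = 18048/EI
  point load 57 at a = 3.36: Pa²(3L − a)/(6EI) = 2342/EI
  δ_0 = 20390/EI
Flexibility coefficient — unit upward force at B: δ_{BB} = L³/(3EI) = 197.6/EI.
Compatibility at B: δ_0 − R_B·δ_{BB} = 0, so R_B = 20390/197.6 = 103.2 kN.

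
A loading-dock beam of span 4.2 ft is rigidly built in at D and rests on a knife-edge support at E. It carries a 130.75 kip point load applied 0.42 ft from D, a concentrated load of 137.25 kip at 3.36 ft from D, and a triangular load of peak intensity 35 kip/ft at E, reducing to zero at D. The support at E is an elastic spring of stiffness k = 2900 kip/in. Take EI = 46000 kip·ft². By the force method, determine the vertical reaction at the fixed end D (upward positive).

R_D = 209.6 kip

Release the roller at E. Primary structure: cantilever fixed at D.
Free-end deflection of the primary structure under the applied loading (downward +):
  point load 130.75 at a = 0.42: Pa²(3L − a)/(6EI) = 46.82/EI
  point load 137.25 at a = 3.36: Pa²(3L − a)/(6EI) = 2386/EI
  triangular load, peak 35 at the free end: 11w₀L⁴/(120EI) = 998.3/EI
  δ_0 = 3431/EI
Flexibility coefficient — unit upward force at E: δ_{EE} = L³/(3EI) = 24.7/EI.
With EI = 46000 kip·ft²: δ_0 = 0.074595 ft and δ_{EE} = 0.000537 ft/kip.
Compatibility — the spring shortens by R_E/k under the reaction it provides: δ_0 − R_E·δ_{EE} = R_E/k. With 1/k = 1/(2900×12) ft/kip = 0.000029 ft/kip, R_E = δ_0 / (δ_{EE} + 1/k) = 0.074595 / (0.000537 + 0.000029) = 131.9 kip.
Vertical equilibrium: R_D = ΣP − R_E = 341.5 − 131.9 = 209.6 kip.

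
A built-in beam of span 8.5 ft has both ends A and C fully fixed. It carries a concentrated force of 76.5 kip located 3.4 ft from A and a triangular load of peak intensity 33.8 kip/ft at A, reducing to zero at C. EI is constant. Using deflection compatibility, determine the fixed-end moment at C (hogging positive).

Take the two fixed-end moments M_A, M_C as redundants; the released structure is the simple span AC.
Simple-span end rotations at A and C under the given loads:
  at A: point load 76.5 at a = 3.4: Pab(L + b)/(6LEI) = 353.7/EI
  at C: point load 76.5 at a = 3.4: Pab(L + a)/(6LEI) = 309.5/EI
  at A: triangular load, peak 33.8: w₀L³/(45EI) = 461.3/EI
  at C: triangular load, peak 33.8: 7w₀L³/(360EI) = 403.6/EI
  θ_A0 = 815/EI,  θ_C0 = 713.1/EI
Flexibility coefficients: a unit moment at one end gives L/(3EI) there and L/(6EI) at the far end, so f₁₁ = f₂₂ = 2.833/EI and f₁₂ = f₂₁ = 1.417/EI.
Compatibility — zero rotation at each built-in end:
  2.833 M_A + 1.417 M_C = 815
  1.417 M_A + 2.833 M_C = 713.1
Solving the pair gives M_A = 215.7 kip·ft and M_C = 143.8 kip·ft (hogging).

M_C = 143.8 kip·ft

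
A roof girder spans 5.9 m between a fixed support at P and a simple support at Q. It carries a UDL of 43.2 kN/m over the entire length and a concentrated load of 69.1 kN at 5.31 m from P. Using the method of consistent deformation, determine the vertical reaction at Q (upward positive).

R_Q = 154.3 kN

Release the roller at Q. Primary structure: cantilever fixed at P.
Deflection at Q on the released cantilever, summing each load's contribution:
  UDL 43.2: wL⁴/(8EI) = 6543/EI
  point load 69.1 at a = 5.31: Pa²(3L − a)/(6EI) = 4023/EI
  δ_0 = 10567/EI
Tip deflection under a unit load at Q: L³/(3EI) = 68.46/EI.
The prop prevents deflection at Q: R_Q = δ_0/δ_{QQ} = 10567/68.46 = 154.3 kN.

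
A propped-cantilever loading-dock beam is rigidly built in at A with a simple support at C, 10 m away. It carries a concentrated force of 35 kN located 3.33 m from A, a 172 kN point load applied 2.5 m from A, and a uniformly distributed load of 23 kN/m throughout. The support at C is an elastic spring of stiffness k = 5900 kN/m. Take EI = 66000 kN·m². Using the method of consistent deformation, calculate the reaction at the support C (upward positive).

Remove the prop at C; the released (primary) structure is a cantilever built in at A.
Free-end deflection of the primary structure under the applied loading (downward +):
  point load 35 at a = 3.33: Pa²(3L − a)/(6EI) = 1725/EI
  point load 172 at a = 2.5: Pa²(3L − a)/(6EI) = 4927/EI
  UDL 23: wL⁴/(8EI) = 28750/EI
  δ_0 = 35402/EI
Flexibility coefficient — unit upward force at C: δ_{CC} = L³/(3EI) = 333.3/EI.
With EI = 66000 kN·m²: δ_0 = 0.5364 m and δ_{CC} = 0.005051 m/kN.
Compatibility — the spring shortens by R_C/k under the reaction it provides: δ_0 − R_C·δ_{CC} = R_C/k. With 1/k = 0.000169 m/kN, R_C = δ_0 / (δ_{CC} + 1/k) = 0.5364 / (0.005051 + 0.000169) = 102.8 kN.

R_C = 102.8 kN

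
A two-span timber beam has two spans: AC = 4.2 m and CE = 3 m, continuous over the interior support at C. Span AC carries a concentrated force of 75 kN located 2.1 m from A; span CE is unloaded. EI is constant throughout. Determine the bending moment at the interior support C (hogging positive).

M_C = 34.45 kN·m

Release continuity at C by inserting a hinge; the redundant is the internal moment M_C. The primary structure is two simply-supported spans AC and CE.
End slopes at the hinge C, treating each span as simply supported:
  span AC: point load 75 at a = 2.1: Pab(L + a)/(6LEI) = 82.69/EI
  relative rotation θ_0 = (82.69 + 0)/EI = 82.69/EI
A unit hogging moment at C produces rotation L₁/(3EI) + L₂/(3EI) = 2.4/EI.
Slope continuity at C: θ_0 = M_C·2.4/EI, so M_C = 82.69/2.4 = 34.45 kN·m (hogging).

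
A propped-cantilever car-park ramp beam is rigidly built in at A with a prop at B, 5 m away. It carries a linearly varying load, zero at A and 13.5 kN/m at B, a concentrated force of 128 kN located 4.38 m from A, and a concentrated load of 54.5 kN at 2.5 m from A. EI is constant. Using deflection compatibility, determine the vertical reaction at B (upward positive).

R_B = 139.9 kN

Take the reaction at B as the redundant and release it; the primary structure is a cantilever fixed at A.
Downward deflection at the released point B due to the loads:
  triangular load, peak 13.5 at the free end: 11w₀L⁴/(120EI) = 773.4/EI
  point load 128 at a = 4.38: Pa²(3L − a)/(6EI) = 4346/EI
  point load 54.5 at a = 2.5: Pa²(3L − a)/(6EI) = 709.6/EI
  δ_0 = 5829/EI
Flexibility coefficient — unit upward force at B: δ_{BB} = L³/(3EI) = 41.67/EI.
Compatibility at B: δ_0 − R_B·δ_{BB} = 0, so R_B = 5829/41.67 = 139.9 kN.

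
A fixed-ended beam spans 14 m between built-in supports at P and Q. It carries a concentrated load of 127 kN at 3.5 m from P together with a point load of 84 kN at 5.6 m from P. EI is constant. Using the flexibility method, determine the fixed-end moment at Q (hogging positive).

M_Q = 196.2 kN·m

Release both end moments; the primary structure is a simply-supported span PQ with redundants M_P and M_Q.
On the primary (simply-supported) span, the end slopes from the loading are:
  at P: point load 127 at a = 3.5: Pab(L + b)/(6LEI) = 1361/EI
  at Q: point load 127 at a = 3.5: Pab(L + a)/(6LEI) = 972.3/EI
  at P: point load 84 at a = 5.6: Pab(L + b)/(6LEI) = 1054/EI
  at Q: point load 84 at a = 5.6: Pab(L + a)/(6LEI) = 922/EI
  θ_P0 = 2415/EI,  θ_Q0 = 1894/EI
Flexibility coefficients: a unit moment at one end gives L/(3EI) there and L/(6EI) at the far end, so f₁₁ = f₂₂ = 4.667/EI and f₁₂ = f₂₁ = 2.333/EI.
Compatibility — zero rotation at each built-in end:
  4.667 M_P + 2.333 M_Q = 2415
  2.333 M_P + 4.667 M_Q = 1894
Solving the pair gives M_P = 419.4 kN·m and M_Q = 196.2 kN·m (hogging).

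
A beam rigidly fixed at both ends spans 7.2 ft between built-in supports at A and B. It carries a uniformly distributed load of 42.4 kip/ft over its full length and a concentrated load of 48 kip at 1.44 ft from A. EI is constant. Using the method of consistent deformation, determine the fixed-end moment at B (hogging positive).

M_B = 194.2 kip·ft

Release both end moments; the primary structure is a simply-supported span AB with redundants M_A and M_B.
End rotations of the released simple span under the applied load (×1/EI):
  at A: UDL 42.4: wL³/(24EI) = 659.4/EI
  at B: UDL 42.4: wL³/(24EI) = 659.4/EI
  at A: point load 48 at a = 1.44: Pab(L + b)/(6LEI) = 119.4/EI
  at B: point load 48 at a = 1.44: Pab(L + a)/(6LEI) = 79.63/EI
  θ_A0 = 778.8/EI,  θ_B0 = 739/EI
Flexibility coefficients: a unit moment at one end gives L/(3EI) there and L/(6EI) at the far end, so f₁₁ = f₂₂ = 2.4/EI and f₁₂ = f₂₁ = 1.2/EI.
Compatibility — zero rotation at each built-in end:
  2.4 M_A + 1.2 M_B = 778.8
  1.2 M_A + 2.4 M_B = 739
Solving the pair gives M_A = 227.4 kip·ft and M_B = 194.2 kip·ft (hogging).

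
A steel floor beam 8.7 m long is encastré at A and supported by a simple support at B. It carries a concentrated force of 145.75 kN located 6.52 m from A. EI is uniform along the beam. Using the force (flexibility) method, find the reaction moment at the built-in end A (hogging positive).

M_A = 148.9 kN·m

Choose R_B as the redundant. The primary structure is the cantilever fixed at A.
Downward deflection at the released point B due to the loads:
  point load 145.75 at a = 6.52: Pa²(3L − a)/(6EI) = 20219/EI
Tip deflection under a unit load at B: L³/(3EI) = 219.5/EI.
The prop prevents deflection at B: R_B = δ_0/δ_{BB} = 20219/219.5 = 92.11 kN.
Moment equilibrium about A: M_A = Σ(load moments about A) − R_B·L = 950.3 − 92.11×8.7 = 148.9 kN·m.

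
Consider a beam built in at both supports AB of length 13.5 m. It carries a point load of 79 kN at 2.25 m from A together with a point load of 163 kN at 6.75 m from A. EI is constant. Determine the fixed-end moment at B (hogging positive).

Release both end moments; the primary structure is a simply-supported span AB with redundants M_A and M_B.
Simple-span end rotations at A and B under the given loads:
  at A: point load 79 at a = 2.25: Pab(L + b)/(6LEI) = 611/EI
  at B: point load 79 at a = 2.25: Pab(L + a)/(6LEI) = 388.8/EI
  at A: point load 163 at a = 6.75: Pab(L + b)/(6LEI) = 1857/EI
  at B: point load 163 at a = 6.75: Pab(L + a)/(6LEI) = 1857/EI
  θ_A0 = 2468/EI,  θ_B0 = 2246/EI
Flexibility coefficients: a unit moment at one end gives L/(3EI) there and L/(6EI) at the far end, so f₁₁ = f₂₂ = 4.5/EI and f₁₂ = f₂₁ = 2.25/EI.
Compatibility — zero rotation at each built-in end:
  4.5 M_A + 2.25 M_B = 2468
  2.25 M_A + 4.5 M_B = 2246
Solving the pair gives M_A = 398.5 kN·m and M_B = 299.8 kN·m (hogging).

M_B = 299.8 kN·m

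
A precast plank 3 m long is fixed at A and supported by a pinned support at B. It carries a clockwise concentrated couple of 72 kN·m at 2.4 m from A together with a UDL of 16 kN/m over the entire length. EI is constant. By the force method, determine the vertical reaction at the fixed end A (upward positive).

Remove the prop at B; the released (primary) structure is a cantilever built in at A.
Primary-structure tip deflection at B by superposition:
  clockwise couple 72 at a = 2.4: M₀a(2L − a)/(2EI) = 311/EI
  UDL 16: wL⁴/(8EI) = 162/EI
  δ_0 = 473/EI
Flexibility coefficient — unit upward force at B: δ_{BB} = L³/(3EI) = 9/EI.
The prop prevents deflection at B: R_B = δ_0/δ_{BB} = 473/9 = 52.56 kN.
Vertical equilibrium: R_A = ΣP − R_B = 48 − 52.56 = -4.56 kN.

R_A = -4.56 kN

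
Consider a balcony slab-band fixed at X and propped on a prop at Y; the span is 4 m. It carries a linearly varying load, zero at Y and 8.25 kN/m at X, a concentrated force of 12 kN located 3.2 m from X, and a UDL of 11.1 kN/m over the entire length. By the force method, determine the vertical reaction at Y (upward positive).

R_Y = 28.4 kN

Release the roller at Y. Primary structure: cantilever fixed at X.
Downward deflection at the released point Y due to the loads:
  triangular load, peak 8.25 at the fixed end: w₀L⁴/(30EI) = 70.4/EI
  point load 12 at a = 3.2: Pa²(3L − a)/(6EI) = 180.2/EI
  UDL 11.1: wL⁴/(8EI) = 355.2/EI
  δ_0 = 605.8/EI
Flexibility coefficient — unit upward force at Y: δ_{YY} = L³/(3EI) = 21.33/EI.
Compatibility at Y: δ_0 − R_Y·δ_{YY} = 0, so R_Y = 605.8/21.33 = 28.4 kN.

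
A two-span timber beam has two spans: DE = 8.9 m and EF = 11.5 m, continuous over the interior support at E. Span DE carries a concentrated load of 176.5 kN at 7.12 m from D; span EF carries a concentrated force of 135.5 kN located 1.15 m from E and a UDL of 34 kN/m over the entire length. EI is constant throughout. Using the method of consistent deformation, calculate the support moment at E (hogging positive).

Take M_E as the redundant. Released structure: two simple spans DE and EF with a hinge at E.
End slopes at the hinge E, treating each span as simply supported:
  span DE: point load 176.5 at a = 7.12: Pab(L + a)/(6LEI) = 671.1/EI
  span EF: point load 135.5 at a = 1.15: Pab(L + b)/(6LEI) = 510.7/EI
  span EF: UDL 34: wL³/(24EI) = 2155/EI
  relative rotation θ_0 = (671.1 + 2665)/EI = 3336/EI
A unit hogging moment at E produces rotation L₁/(3EI) + L₂/(3EI) = 6.8/EI.
Slope continuity at E: θ_0 = M_E·6.8/EI, so M_E = 3336/6.8 = 490.6 kN·m (hogging).

M_E = 490.6 kN·m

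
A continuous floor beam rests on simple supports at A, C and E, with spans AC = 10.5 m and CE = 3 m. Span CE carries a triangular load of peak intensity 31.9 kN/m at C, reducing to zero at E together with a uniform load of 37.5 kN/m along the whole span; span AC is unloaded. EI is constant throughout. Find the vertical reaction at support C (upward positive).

R_C = 93.99 kN

Take M_C as the redundant. Released structure: two simple spans AC and CE with a hinge at C.
Rotations at C on the released spans (each span's end-slope, ×1/EI):
  span CE: triangular load, peak 31.9: w₀L³/(45EI) = 19.14/EI
  span CE: UDL 37.5: wL³/(24EI) = 42.19/EI
  relative rotation θ_0 = (0 + 61.33)/EI = 61.33/EI
A unit hogging moment at C produces rotation L₁/(3EI) + L₂/(3EI) = 4.5/EI.
Slope continuity at C: θ_0 = M_C·4.5/EI, so M_C = 61.33/4.5 = 13.63 kN·m (hogging).
Span AC, ΣM about A with M_C applied at C: R_C^{AC}·10.5 = 0 + 13.63, so R_C^{AC} = 1.298 kN and R_A = 0 − 1.298 = -1.298 kN.
Span CE, ΣM about E: R_C^{CE}·3 = 264.4 + 13.63, so R_C^{CE} = 92.69 kN and R_E = 160.3 − 92.69 = 67.66 kN.
R_C = 1.298 + 92.69 = 93.99 kN.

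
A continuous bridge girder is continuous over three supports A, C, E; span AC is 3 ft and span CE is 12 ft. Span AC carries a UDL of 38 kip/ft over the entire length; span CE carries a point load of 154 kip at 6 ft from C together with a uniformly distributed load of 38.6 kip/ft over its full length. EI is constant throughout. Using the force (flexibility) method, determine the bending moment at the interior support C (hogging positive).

M_C = 841.6 kip·ft

Insert a hinge at C; M_C is the redundant, and each span becomes simply supported.
Discontinuity in slope at C on the released structure — sum the simple-span end rotations:
  span AC: UDL 38: wL³/(24EI) = 42.75/EI
  span CE: point load 154 at a = 6: Pab(L + b)/(6LEI) = 1386/EI
  span CE: UDL 38.6: wL³/(24EI) = 2779/EI
  relative rotation θ_0 = (42.75 + 4165)/EI = 4208/EI
A unit hogging moment at C produces rotation L₁/(3EI) + L₂/(3EI) = 5/EI.
Slope continuity at C: θ_0 = M_C·5/EI, so M_C = 4208/5 = 841.6 kip·ft (hogging).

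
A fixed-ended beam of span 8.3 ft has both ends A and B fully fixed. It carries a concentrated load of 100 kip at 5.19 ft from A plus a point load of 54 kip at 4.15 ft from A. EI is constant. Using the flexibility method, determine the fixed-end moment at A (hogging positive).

Take the two fixed-end moments M_A, M_B as redundants; the released structure is the simple span AB.
On the primary (simply-supported) span, the end slopes from the loading are:
  at A: point load 100 at a = 5.19: Pab(L + b)/(6LEI) = 369.8/EI
  at B: point load 100 at a = 5.19: Pab(L + a)/(6LEI) = 437.2/EI
  at A: point load 54 at a = 4.15: Pab(L + b)/(6LEI) = 232.5/EI
  at B: point load 54 at a = 4.15: Pab(L + a)/(6LEI) = 232.5/EI
  θ_A0 = 602.3/EI,  θ_B0 = 669.7/EI
Flexibility coefficients: a unit moment at one end gives L/(3EI) there and L/(6EI) at the far end, so f₁₁ = f₂₂ = 2.767/EI and f₁₂ = f₂₁ = 1.383/EI.
Compatibility — zero rotation at each built-in end:
  2.767 M_A + 1.383 M_B = 602.3
  1.383 M_A + 2.767 M_B = 669.7
Solving the pair gives M_A = 128.9 kip·ft and M_B = 177.6 kip·ft (hogging).

M_A = 128.9 kip·ft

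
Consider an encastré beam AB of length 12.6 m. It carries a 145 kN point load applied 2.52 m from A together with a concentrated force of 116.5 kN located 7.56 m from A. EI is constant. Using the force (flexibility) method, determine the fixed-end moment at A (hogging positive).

M_A = 374.8 kN·m

Take the two fixed-end moments M_A, M_B as redundants; the released structure is the simple span AB.
End rotations of the released simple span under the applied load (×1/EI):
  at A: point load 145 at a = 2.52: Pab(L + b)/(6LEI) = 1105/EI
  at B: point load 145 at a = 2.52: Pab(L + a)/(6LEI) = 736.6/EI
  at A: point load 116.5 at a = 7.56: Pab(L + b)/(6LEI) = 1036/EI
  at B: point load 116.5 at a = 7.56: Pab(L + a)/(6LEI) = 1184/EI
  θ_A0 = 2141/EI,  θ_B0 = 1920/EI
Flexibility coefficients: a unit moment at one end gives L/(3EI) there and L/(6EI) at the far end, so f₁₁ = f₂₂ = 4.2/EI and f₁₂ = f₂₁ = 2.1/EI.
Compatibility — zero rotation at each built-in end:
  4.2 M_A + 2.1 M_B = 2141
  2.1 M_A + 4.2 M_B = 1920
Solving the pair gives M_A = 374.8 kN·m and M_B = 269.8 kN·m (hogging).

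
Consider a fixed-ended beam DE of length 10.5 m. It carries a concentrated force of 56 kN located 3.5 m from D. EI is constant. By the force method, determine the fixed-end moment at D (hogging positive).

M_D = 87.11 kN·m

Take the two fixed-end moments M_D, M_E as redundants; the released structure is the simple span DE.
Simple-span end rotations at D and E under the given loads:
  at D: point load 56 at a = 3.5: Pab(L + b)/(6LEI) = 381.1/EI
  at E: point load 56 at a = 3.5: Pab(L + a)/(6LEI) = 304.9/EI
  θ_D0 = 381.1/EI,  θ_E0 = 304.9/EI
Flexibility coefficients: a unit moment at one end gives L/(3EI) there and L/(6EI) at the far end, so f₁₁ = f₂₂ = 3.5/EI and f₁₂ = f₂₁ = 1.75/EI.
Compatibility — zero rotation at each built-in end:
  3.5 M_D + 1.75 M_E = 381.1
  1.75 M_D + 3.5 M_E = 304.9
Solving the pair gives M_D = 87.11 kN·m and M_E = 43.56 kN·m (hogging).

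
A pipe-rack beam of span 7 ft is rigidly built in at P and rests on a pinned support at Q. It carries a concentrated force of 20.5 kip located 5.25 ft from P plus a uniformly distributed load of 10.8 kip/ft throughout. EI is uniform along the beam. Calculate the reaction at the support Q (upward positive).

R_Q = 41.32 kip

Release the roller at Q. Primary structure: cantilever fixed at P.
Primary-structure tip deflection at Q by superposition:
  point load 20.5 at a = 5.25: Pa²(3L − a)/(6EI) = 1483/EI
  UDL 10.8: wL⁴/(8EI) = 3241/EI
  δ_0 = 4725/EI
Tip deflection under a unit load at Q: L³/(3EI) = 114.3/EI.
Compatibility at Q: δ_0 − R_Q·δ_{QQ} = 0, so R_Q = 4725/114.3 = 41.32 kip.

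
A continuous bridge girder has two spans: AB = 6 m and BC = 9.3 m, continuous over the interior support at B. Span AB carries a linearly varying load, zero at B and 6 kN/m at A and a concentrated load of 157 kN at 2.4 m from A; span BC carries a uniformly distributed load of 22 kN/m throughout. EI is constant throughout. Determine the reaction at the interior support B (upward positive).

Take M_B as the redundant. Released structure: two simple spans AB and BC with a hinge at B.
Rotations at B on the released spans (each span's end-slope, ×1/EI):
  span AB: triangular load, peak 6: 7w₀L³/(360EI) = 25.2/EI
  span AB: point load 157 at a = 2.4: Pab(L + a)/(6LEI) = 316.5/EI
  span BC: UDL 22: wL³/(24EI) = 737.3/EI
  relative rotation θ_0 = (341.7 + 737.3)/EI = 1079/EI
A unit hogging moment at B produces rotation L₁/(3EI) + L₂/(3EI) = 5.1/EI.
Compatibility: M_B·(L₁+L₂)/(3EI) = θ_0, giving M_B = 211.6 kN·m (hogging).
Span AB, ΣM about A with M_B applied at B: R_B^{AB}·6 = 412.8 + 211.6, so R_B^{AB} = 104.1 kN and R_A = 175 − 104.1 = 70.94 kN.
Span BC, ΣM about C: R_B^{BC}·9.3 = 951.4 + 211.6, so R_B^{BC} = 125.1 kN and R_C = 204.6 − 125.1 = 79.55 kN.
R_B = 104.1 + 125.1 = 229.1 kN.

R_B = 229.1 kN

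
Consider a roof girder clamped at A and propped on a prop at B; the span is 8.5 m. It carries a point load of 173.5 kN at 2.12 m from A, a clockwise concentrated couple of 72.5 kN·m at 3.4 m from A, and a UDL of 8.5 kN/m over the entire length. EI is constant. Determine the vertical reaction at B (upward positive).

Remove the prop at B; the released (primary) structure is a cantilever built in at A.
Downward deflection at the released point B due to the loads:
  point load 173.5 at a = 2.12: Pa²(3L − a)/(6EI) = 3039/EI
  clockwise couple 72.5 at a = 3.4: M₀a(2L − a)/(2EI) = 1676/EI
  UDL 8.5: wL⁴/(8EI) = 5546/EI
  δ_0 = 10261/EI
Tip deflection under a unit load at B: L³/(3EI) = 204.7/EI.
Compatibility at B: δ_0 − R_B·δ_{BB} = 0, so R_B = 10261/204.7 = 50.13 kN.

R_B = 50.13 kN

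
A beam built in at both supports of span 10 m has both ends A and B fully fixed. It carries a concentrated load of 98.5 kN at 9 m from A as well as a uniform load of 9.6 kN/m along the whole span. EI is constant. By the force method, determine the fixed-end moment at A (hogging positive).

Release both end moments; the primary structure is a simply-supported span AB with redundants M_A and M_B.
On the primary (simply-supported) span, the end slopes from the loading are:
  at A: point load 98.5 at a = 9: Pab(L + b)/(6LEI) = 162.5/EI
  at B: point load 98.5 at a = 9: Pab(L + a)/(6LEI) = 280.7/EI
  at A: UDL 9.6: wL³/(24EI) = 400/EI
  at B: UDL 9.6: wL³/(24EI) = 400/EI
  θ_A0 = 562.5/EI,  θ_B0 = 680.7/EI
Flexibility coefficients: a unit moment at one end gives L/(3EI) there and L/(6EI) at the far end, so f₁₁ = f₂₂ = 3.333/EI and f₁₂ = f₂₁ = 1.667/EI.
Compatibility — zero rotation at each built-in end:
  3.333 M_A + 1.667 M_B = 562.5
  1.667 M_A + 3.333 M_B = 680.7
Solving the pair gives M_A = 88.86 kN·m and M_B = 159.8 kN·m (hogging).

M_A = 88.86 kN·m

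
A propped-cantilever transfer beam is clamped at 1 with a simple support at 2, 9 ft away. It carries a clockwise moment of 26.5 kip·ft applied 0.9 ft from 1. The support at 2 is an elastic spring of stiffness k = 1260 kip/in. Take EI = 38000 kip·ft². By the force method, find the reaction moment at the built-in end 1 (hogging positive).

M_1 = 19.02 kip·ft

Take the reaction at 2 as the redundant and release it; the primary structure is a cantilever fixed at 1.
Downward deflection at the released point 2 due to the loads:
  clockwise couple 26.5 at a = 0.9: M₀a(2L − a)/(2EI) = 203.9/EI
Tip deflection under a unit load at 2: L³/(3EI) = 243/EI.
With EI = 38000 kip·ft²: δ_0 = 0.005366 ft and δ_{22} = 0.006395 ft/kip.
Compatibility — the spring shortens by R_2/k under the reaction it provides: δ_0 − R_2·δ_{22} = R_2/k. With 1/k = 1/(1260×12) ft/kip = 0.000066 ft/kip, R_2 = δ_0 / (δ_{22} + 1/k) = 0.005366 / (0.006395 + 0.000066) = 0.8306 kip.
Moment equilibrium about 1: M_1 = Σ(load moments about 1) − R_2·L = 26.5 − 0.8306×9 = 19.02 kip·ft.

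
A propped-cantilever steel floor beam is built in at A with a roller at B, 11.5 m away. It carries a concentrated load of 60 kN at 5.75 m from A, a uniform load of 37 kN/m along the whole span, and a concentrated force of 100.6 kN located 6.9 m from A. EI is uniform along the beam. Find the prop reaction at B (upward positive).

R_B = 221.8 kN

Choose R_B as the redundant. The primary structure is the cantilever fixed at A.
Downward deflection at the released point B due to the loads:
  point load 60 at a = 5.75: Pa²(3L − a)/(6EI) = 9505/EI
  UDL 37: wL⁴/(8EI) = 80892/EI
  point load 100.6 at a = 6.9: Pa²(3L − a)/(6EI) = 22032/EI
  δ_0 = 112429/EI
Flexibility coefficient — unit upward force at B: δ_{BB} = L³/(3EI) = 507/EI.
Compatibility at B: δ_0 − R_B·δ_{BB} = 0, so R_B = 112429/507 = 221.8 kN.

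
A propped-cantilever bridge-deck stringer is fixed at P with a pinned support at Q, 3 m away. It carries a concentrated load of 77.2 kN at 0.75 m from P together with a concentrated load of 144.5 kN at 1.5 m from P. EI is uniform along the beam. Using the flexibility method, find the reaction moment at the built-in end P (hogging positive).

Release the roller at Q. Primary structure: cantilever fixed at P.
Primary-structure tip deflection at Q by superposition:
  point load 77.2 at a = 0.75: Pa²(3L − a)/(6EI) = 59.71/EI
  point load 144.5 at a = 1.5: Pa²(3L − a)/(6EI) = 406.4/EI
  δ_0 = 466.1/EI
Tip deflection under a unit load at Q: L³/(3EI) = 9/EI.
Compatibility at Q: δ_0 − R_Q·δ_{QQ} = 0, so R_Q = 466.1/9 = 51.79 kN.
Moment equilibrium about P: M_P = Σ(load moments about P) − R_Q·L = 274.6 − 51.79×3 = 119.3 kN·m.

M_P = 119.3 kN·m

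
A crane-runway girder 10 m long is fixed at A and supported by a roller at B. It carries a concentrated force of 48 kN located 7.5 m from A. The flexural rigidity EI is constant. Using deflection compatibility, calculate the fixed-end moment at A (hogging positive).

M_A = 56.25 kN·m

Release the roller at B. Primary structure: cantilever fixed at A.
Downward deflection at the released point B due to the loads:
  point load 48 at a = 7.5: Pa²(3L − a)/(6EI) = 10125/EI
Flexibility coefficient — unit upward force at B: δ_{BB} = L³/(3EI) = 333.3/EI.
The prop prevents deflection at B: R_B = δ_0/δ_{BB} = 10125/333.3 = 30.38 kN.
Moment equilibrium about A: M_A = Σ(load moments about A) − R_B·L = 360 − 30.38×10 = 56.25 kN·m.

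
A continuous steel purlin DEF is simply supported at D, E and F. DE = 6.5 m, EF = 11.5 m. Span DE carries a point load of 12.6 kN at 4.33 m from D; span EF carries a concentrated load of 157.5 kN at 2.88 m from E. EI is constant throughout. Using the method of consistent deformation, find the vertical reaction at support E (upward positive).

Release continuity at E by inserting a hinge; the redundant is the internal moment M_E. The primary structure is two simply-supported spans DE and EF.
End slopes at the hinge E, treating each span as simply supported:
  span DE: point load 12.6 at a = 4.33: Pab(L + a)/(6LEI) = 32.88/EI
  span EF: point load 157.5 at a = 2.88: Pab(L + b)/(6LEI) = 1140/EI
  relative rotation θ_0 = (32.88 + 1140)/EI = 1173/EI
A unit hogging moment at E produces rotation L₁/(3EI) + L₂/(3EI) = 6/EI.
Slope continuity at E: θ_0 = M_E·6/EI, so M_E = 1173/6 = 195.5 kN·m (hogging).
Span DE, ΣM about D with M_E applied at E: R_E^{DE}·6.5 = 54.56 + 195.5, so R_E^{DE} = 38.47 kN and R_D = 12.6 − 38.47 = -25.87 kN.
Span EF, ΣM about F: R_E^{EF}·11.5 = 1358 + 195.5, so R_E^{EF} = 135.1 kN and R_F = 157.5 − 135.1 = 22.44 kN.
R_E = 38.47 + 135.1 = 173.5 kN.

R_E = 173.5 kN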